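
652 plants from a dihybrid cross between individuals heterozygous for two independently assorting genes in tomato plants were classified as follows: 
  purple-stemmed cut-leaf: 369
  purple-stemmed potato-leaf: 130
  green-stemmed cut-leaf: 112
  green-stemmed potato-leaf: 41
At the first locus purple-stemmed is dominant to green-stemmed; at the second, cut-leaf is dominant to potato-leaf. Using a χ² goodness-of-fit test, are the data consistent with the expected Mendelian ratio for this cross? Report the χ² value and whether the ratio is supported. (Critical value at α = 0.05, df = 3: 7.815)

1.366; consistent

A dihybrid F₂ with independent assortment and complete dominance at both loci gives a 9:3:3:1 phenotypic ratio.
Expected counts for N = 652 under a 9:3:3:1 ratio (total parts = 16):
  purple-stemmed cut-leaf: 652 × 9/16 = 366.75
  purple-stemmed potato-leaf: 652 × 3/16 = 122.25
  green-stemmed cut-leaf: 652 × 3/16 = 122.25
  green-stemmed potato-leaf: 652 × 1/16 = 40.75
χ² = Σ (O − E)² / E
  purple-stemmed cut-leaf: (369 − 366.75)² / 366.75 = 0.0138
  purple-stemmed potato-leaf: (130 − 122.25)² / 122.25 = 0.4913
  green-stemmed cut-leaf: (112 − 122.25)² / 122.25 = 0.8594
  green-stemmed potato-leaf: (41 − 40.75)² / 40.75 = 0.0015
χ² = 0.0138 + 0.4913 + 0.8594 + 0.0015 = 1.366
Degrees of freedom = 4 − 1 = 3; critical value at α = 0.05 is 7.815.
Since 1.366 < 7.815, we fail to reject the null hypothesis — the data are consistent with the 9:3:3:1 ratio.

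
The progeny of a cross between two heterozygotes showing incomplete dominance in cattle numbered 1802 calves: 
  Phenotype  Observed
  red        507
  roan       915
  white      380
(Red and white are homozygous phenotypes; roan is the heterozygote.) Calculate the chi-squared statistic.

18.336

With incomplete dominance, a heterozygote × heterozygote cross gives a 1:2:1 phenotypic ratio.
The 1:2:1 ratio has 4 parts, so with N = 1802 the expected counts are:
  red: 1802 × 1/4 = 450.5
  roan: 1802 × 2/4 = 901
  white: 1802 × 1/4 = 450.5
χ² = Σ (O − E)² / E
  red: (507 − 450.5)² / 450.5 = 7.0860
  roan: (915 − 901)² / 901 = 0.2175
  white: (380 − 450.5)² / 450.5 = 11.0327
χ² = 7.0860 + 0.2175 + 11.0327 = 18.3362 ≈ 18.336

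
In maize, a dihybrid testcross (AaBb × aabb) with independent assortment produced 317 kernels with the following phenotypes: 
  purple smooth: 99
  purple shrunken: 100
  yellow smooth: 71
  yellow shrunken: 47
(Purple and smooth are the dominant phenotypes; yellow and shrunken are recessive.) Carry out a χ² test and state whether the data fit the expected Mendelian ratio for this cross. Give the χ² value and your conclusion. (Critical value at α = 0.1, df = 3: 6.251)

A dihybrid testcross with independent assortment gives a 1:1:1:1 ratio.
Under the 1:1:1:1 hypothesis (Σ ratio = 4, N = 317):
  purple smooth: 317 × 1/4 = 79.25
  purple shrunken: 317 × 1/4 = 79.25
  yellow smooth: 317 × 1/4 = 79.25
  yellow shrunken: 317 × 1/4 = 79.25
χ² = Σ (O − E)² / E
  purple smooth: (99 − 79.25)² / 79.25 = 4.9219
  purple shrunken: (100 − 79.25)² / 79.25 = 5.4330
  yellow smooth: (71 − 79.25)² / 79.25 = 0.8588
  yellow shrunken: (47 − 79.25)² / 79.25 = 13.1238
χ² = 4.9219 + 5.4330 + 0.8588 + 13.1238 = 24.3375 ≈ 24.338
Degrees of freedom = 4 − 1 = 3; critical value at α = 0.1 is 6.251.
Since 24.338 > 6.251, we reject the null hypothesis — the data do not fit the 1:1:1:1 ratio.

24.338; not consistent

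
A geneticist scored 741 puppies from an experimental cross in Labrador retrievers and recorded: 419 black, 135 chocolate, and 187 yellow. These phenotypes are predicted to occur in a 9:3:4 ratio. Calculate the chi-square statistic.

Expected counts for N = 741 under a 9:3:4 ratio (total parts = 16):
  black: 741 × 9/16 = 416.8125
  chocolate: 741 × 3/16 = 138.9375
  yellow: 741 × 4/16 = 185.25
χ² = Σ (O − E)² / E
  black: (419 − 416.8125)² / 416.8125 = 0.0115
  chocolate: (135 − 138.9375)² / 138.9375 = 0.1116
  yellow: (187 − 185.25)² / 185.25 = 0.0165
χ² = 0.0115 + 0.1116 + 0.0165 = 0.1396 ≈ 0.140

0.140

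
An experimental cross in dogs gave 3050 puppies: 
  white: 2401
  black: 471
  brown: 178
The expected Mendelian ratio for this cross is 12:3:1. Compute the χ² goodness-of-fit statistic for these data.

Total ratio parts = 16. Expected numbers out of 3050:
  white: 3050 × 12/16 = 2287.5
  black: 3050 × 3/16 = 571.875
  brown: 3050 × 1/16 = 190.625
χ² = Σ (O − E)² / E
  white: (2401 − 2287.5)² / 2287.5 = 5.6316
  black: (471 − 571.875)² / 571.875 = 17.7937
  brown: (178 − 190.625)² / 190.625 = 0.8361
χ² = 5.6316 + 17.7937 + 0.8361 = 24.2614 ≈ 24.261

24.261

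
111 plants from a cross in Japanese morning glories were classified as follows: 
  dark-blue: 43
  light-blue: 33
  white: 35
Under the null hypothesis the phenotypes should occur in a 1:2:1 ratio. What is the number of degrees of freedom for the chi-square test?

A goodness-of-fit test with 3 phenotype classes has df = 3 − 1 = 2.

2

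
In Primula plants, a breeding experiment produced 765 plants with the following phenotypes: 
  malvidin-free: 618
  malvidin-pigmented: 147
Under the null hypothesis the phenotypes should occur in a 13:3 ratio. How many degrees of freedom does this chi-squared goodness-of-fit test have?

A goodness-of-fit test with 2 phenotype classes has df = 2 − 1 = 1.

1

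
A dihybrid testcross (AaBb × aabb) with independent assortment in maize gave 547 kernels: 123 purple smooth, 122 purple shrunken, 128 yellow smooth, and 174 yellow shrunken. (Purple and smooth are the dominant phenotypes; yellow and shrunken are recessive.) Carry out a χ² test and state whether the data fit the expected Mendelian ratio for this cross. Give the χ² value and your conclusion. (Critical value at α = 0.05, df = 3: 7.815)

A dihybrid testcross with independent assortment gives a 1:1:1:1 ratio.
Expected counts for N = 547 under a 1:1:1:1 ratio (total parts = 4):
  purple smooth: 547 × 1/4 = 136.75
  purple shrunken: 547 × 1/4 = 136.75
  yellow smooth: 547 × 1/4 = 136.75
  yellow shrunken: 547 × 1/4 = 136.75
χ² = Σ (O − E)² / E
  purple smooth: (123 − 136.75)² / 136.75 = 1.3825
  purple shrunken: (122 − 136.75)² / 136.75 = 1.5910
  yellow smooth: (128 − 136.75)² / 136.75 = 0.5599
  yellow shrunken: (174 − 136.75)² / 136.75 = 10.1467
χ² = 1.3825 + 1.5910 + 0.5599 + 10.1467 = 13.6801 ≈ 13.680
Degrees of freedom = 4 − 1 = 3; critical value at α = 0.05 is 7.815.
Since 13.680 > 7.815, we reject the null hypothesis — the data do not fit the 1:1:1:1 ratio.

13.680; not consistent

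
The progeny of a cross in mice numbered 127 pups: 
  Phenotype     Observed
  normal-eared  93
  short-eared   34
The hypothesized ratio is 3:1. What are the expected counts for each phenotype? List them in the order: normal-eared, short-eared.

Under the 3:1 hypothesis (Σ ratio = 4, N = 127):
  normal-eared: 127 × 3/4 = 95.25
  short-eared: 127 × 1/4 = 31.75

95.25, 31.75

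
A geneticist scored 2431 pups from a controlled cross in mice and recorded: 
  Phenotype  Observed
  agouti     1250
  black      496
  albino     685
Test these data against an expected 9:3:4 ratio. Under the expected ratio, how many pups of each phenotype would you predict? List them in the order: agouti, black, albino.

1367.4375, 455.8125, 607.75

Total ratio parts = 16. Expected numbers out of 2431:
  agouti: 2431 × 9/16 = 1367.4375
  black: 2431 × 3/16 = 455.8125
  albino: 2431 × 4/16 = 607.75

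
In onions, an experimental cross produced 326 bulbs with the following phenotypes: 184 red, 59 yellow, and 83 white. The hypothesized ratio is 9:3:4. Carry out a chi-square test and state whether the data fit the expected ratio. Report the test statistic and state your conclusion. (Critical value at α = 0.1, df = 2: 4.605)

Total ratio parts = 16. Expected numbers out of 326:
  red: 326 × 9/16 = 183.375
  yellow: 326 × 3/16 = 61.125
  white: 326 × 4/16 = 81.5
χ² = Σ (O − E)² / E
  red: (184 − 183.375)² / 183.375 = 0.0021
  yellow: (59 − 61.125)² / 61.125 = 0.0739
  white: (83 − 81.5)² / 81.5 = 0.0276
χ² = 0.0021 + 0.0739 + 0.0276 = 0.1036 ≈ 0.104
Degrees of freedom = 3 − 1 = 2; critical value at α = 0.1 is 4.605.
Since 0.104 < 4.605, we fail to reject the null hypothesis — the data are consistent with the 9:3:4 ratio.

0.104; consistent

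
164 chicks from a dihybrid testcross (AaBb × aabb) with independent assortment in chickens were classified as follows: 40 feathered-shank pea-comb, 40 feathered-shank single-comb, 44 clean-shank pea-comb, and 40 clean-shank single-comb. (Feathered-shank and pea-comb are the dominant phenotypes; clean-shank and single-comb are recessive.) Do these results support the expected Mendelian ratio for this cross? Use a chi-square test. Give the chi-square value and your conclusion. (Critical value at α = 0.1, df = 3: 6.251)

A dihybrid testcross with independent assortment gives a 1:1:1:1 ratio.
Expected counts for N = 164 under a 1:1:1:1 ratio (total parts = 4):
  feathered-shank pea-comb: 164 × 1/4 = 41
  feathered-shank single-comb: 164 × 1/4 = 41
  clean-shank pea-comb: 164 × 1/4 = 41
  clean-shank single-comb: 164 × 1/4 = 41
χ² = Σ (O − E)² / E
  feathered-shank pea-comb: (40 − 41)² / 41 = 0.0244
  feathered-shank single-comb: (40 − 41)² / 41 = 0.0244
  clean-shank pea-comb: (44 − 41)² / 41 = 0.2195
  clean-shank single-comb: (40 − 41)² / 41 = 0.0244
χ² = 0.0244 + 0.0244 + 0.2195 + 0.0244 = 0.2927 ≈ 0.293
Degrees of freedom = 4 − 1 = 3; critical value at α = 0.1 is 6.251.
Since 0.293 < 6.251, we fail to reject the null hypothesis — the data are consistent with the 1:1:1:1 ratio.

0.293; consistent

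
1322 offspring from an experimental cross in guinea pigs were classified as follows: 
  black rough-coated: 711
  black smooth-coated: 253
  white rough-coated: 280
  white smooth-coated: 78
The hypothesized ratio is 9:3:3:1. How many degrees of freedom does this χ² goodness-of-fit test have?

A goodness-of-fit test with 4 phenotype classes has df = 4 − 1 = 3.

3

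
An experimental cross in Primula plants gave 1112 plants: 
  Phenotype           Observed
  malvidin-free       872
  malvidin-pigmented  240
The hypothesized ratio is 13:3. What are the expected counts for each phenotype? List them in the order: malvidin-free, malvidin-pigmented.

903.5, 208.5

Expected counts for N = 1112 under a 13:3 ratio (total parts = 16):
  malvidin-free: 1112 × 13/16 = 903.5
  malvidin-pigmented: 1112 × 3/16 = 208.5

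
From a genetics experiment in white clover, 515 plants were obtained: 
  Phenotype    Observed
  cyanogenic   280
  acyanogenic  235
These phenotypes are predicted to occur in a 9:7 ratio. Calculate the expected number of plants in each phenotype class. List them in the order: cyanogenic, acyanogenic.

The 9:7 ratio has 16 parts, so with N = 515 the expected counts are:
  cyanogenic: 515 × 9/16 = 289.6875
  acyanogenic: 515 × 7/16 = 225.3125

289.6875, 225.3125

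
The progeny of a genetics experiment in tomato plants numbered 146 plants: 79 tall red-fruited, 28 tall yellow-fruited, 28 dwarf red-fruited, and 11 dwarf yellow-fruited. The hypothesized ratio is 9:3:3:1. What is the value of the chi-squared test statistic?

0.533

The 9:3:3:1 ratio has 16 parts, so with N = 146 the expected counts are:
  tall red-fruited: 146 × 9/16 = 82.125
  tall yellow-fruited: 146 × 3/16 = 27.375
  dwarf red-fruited: 146 × 3/16 = 27.375
  dwarf yellow-fruited: 146 × 1/16 = 9.125
χ² = Σ (O − E)² / E
  tall red-fruited: (79 − 82.125)² / 82.125 = 0.1189
  tall yellow-fruited: (28 − 27.375)² / 27.375 = 0.0143
  dwarf red-fruited: (28 − 27.375)² / 27.375 = 0.0143
  dwarf yellow-fruited: (11 − 9.125)² / 9.125 = 0.3853
χ² = 0.1189 + 0.0143 + 0.0143 + 0.3853 = 0.5328 ≈ 0.533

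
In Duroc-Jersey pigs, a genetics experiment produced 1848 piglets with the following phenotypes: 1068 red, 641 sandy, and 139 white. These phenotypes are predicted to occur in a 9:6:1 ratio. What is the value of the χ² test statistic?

9.465

Under the 9:6:1 hypothesis (Σ ratio = 16, N = 1848):
  red: 1848 × 9/16 = 1039.5
  sandy: 1848 × 6/16 = 693
  white: 1848 × 1/16 = 115.5
χ² = Σ (O − E)² / E
  red: (1068 − 1039.5)² / 1039.5 = 0.7814
  sandy: (641 − 693)² / 693 = 3.9019
  white: (139 − 115.5)² / 115.5 = 4.7814
χ² = 0.7814 + 3.9019 + 4.7814 = 9.4647 ≈ 9.465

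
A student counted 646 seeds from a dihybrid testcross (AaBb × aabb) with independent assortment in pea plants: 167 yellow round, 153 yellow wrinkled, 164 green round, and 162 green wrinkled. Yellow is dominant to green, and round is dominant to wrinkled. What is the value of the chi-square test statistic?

A dihybrid testcross with independent assortment gives a 1:1:1:1 ratio.
Expected counts for N = 646 under a 1:1:1:1 ratio (total parts = 4):
  yellow round: 646 × 1/4 = 161.5
  yellow wrinkled: 646 × 1/4 = 161.5
  green round: 646 × 1/4 = 161.5
  green wrinkled: 646 × 1/4 = 161.5
χ² = Σ (O − E)² / E
  yellow round: (167 − 161.5)² / 161.5 = 0.1873
  yellow wrinkled: (153 − 161.5)² / 161.5 = 0.4474
  green round: (164 − 161.5)² / 161.5 = 0.0387
  green wrinkled: (162 − 161.5)² / 161.5 = 0.0015
χ² = 0.1873 + 0.4474 + 0.0387 + 0.0015 = 0.6749 ≈ 0.675

0.675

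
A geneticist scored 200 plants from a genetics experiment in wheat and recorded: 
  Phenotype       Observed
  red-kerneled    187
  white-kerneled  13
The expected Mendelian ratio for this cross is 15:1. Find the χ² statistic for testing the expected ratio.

0.021

The 15:1 ratio has 16 parts, so with N = 200 the expected counts are:
  red-kerneled: 200 × 15/16 = 187.5
  white-kerneled: 200 × 1/16 = 12.5
χ² = Σ (O − E)² / E
  red-kerneled: (187 − 187.5)² / 187.5 = 0.0013
  white-kerneled: (13 − 12.5)² / 12.5 = 0.0200
χ² = 0.0013 + 0.0200 = 0.0213 ≈ 0.021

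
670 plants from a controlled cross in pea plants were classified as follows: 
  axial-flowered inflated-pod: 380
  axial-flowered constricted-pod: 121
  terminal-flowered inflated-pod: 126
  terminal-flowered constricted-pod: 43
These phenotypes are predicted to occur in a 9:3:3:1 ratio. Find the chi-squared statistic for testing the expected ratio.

0.228

Under the 9:3:3:1 hypothesis (Σ ratio = 16, N = 670):
  axial-flowered inflated-pod: 670 × 9/16 = 376.875
  axial-flowered constricted-pod: 670 × 3/16 = 125.625
  terminal-flowered inflated-pod: 670 × 3/16 = 125.625
  terminal-flowered constricted-pod: 670 × 1/16 = 41.875
χ² = Σ (O − E)² / E
  axial-flowered inflated-pod: (380 − 376.875)² / 376.875 = 0.0259
  axial-flowered constricted-pod: (121 − 125.625)² / 125.625 = 0.1703
  terminal-flowered inflated-pod: (126 − 125.625)² / 125.625 = 0.0011
  terminal-flowered constricted-pod: (43 − 41.875)² / 41.875 = 0.0302
χ² = 0.0259 + 0.1703 + 0.0011 + 0.0302 = 0.2275 ≈ 0.228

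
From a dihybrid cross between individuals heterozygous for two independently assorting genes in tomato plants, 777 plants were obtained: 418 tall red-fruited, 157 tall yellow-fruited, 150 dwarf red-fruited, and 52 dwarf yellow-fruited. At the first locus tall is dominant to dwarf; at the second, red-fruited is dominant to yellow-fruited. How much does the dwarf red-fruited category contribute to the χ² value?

A dihybrid F₂ with independent assortment and complete dominance at both loci gives a 9:3:3:1 phenotypic ratio.
Total ratio parts = 16. Expected numbers out of 777:
  tall red-fruited: 777 × 9/16 = 437.0625
  tall yellow-fruited: 777 × 3/16 = 145.6875
  dwarf red-fruited: 777 × 3/16 = 145.6875
  dwarf yellow-fruited: 777 × 1/16 = 48.5625
Contribution of dwarf red-fruited: (150 − 145.6875)² / 145.6875 = 0.1277

0.128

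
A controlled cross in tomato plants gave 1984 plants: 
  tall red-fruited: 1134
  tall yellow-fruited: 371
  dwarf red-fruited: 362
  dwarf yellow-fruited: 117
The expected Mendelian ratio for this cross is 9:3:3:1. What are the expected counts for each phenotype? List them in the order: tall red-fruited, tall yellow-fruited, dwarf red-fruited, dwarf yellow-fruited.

The 9:3:3:1 ratio has 16 parts, so with N = 1984 the expected counts are:
  tall red-fruited: 1984 × 9/16 = 1116
  tall yellow-fruited: 1984 × 3/16 = 372
  dwarf red-fruited: 1984 × 3/16 = 372
  dwarf yellow-fruited: 1984 × 1/16 = 124

1116, 372, 372, 124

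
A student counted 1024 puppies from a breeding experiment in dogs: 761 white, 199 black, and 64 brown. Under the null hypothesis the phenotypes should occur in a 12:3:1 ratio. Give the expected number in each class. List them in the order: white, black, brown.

768, 192, 64

Expected counts for N = 1024 under a 12:3:1 ratio (total parts = 16):
  white: 1024 × 12/16 = 768
  black: 1024 × 3/16 = 192
  brown: 1024 × 1/16 = 64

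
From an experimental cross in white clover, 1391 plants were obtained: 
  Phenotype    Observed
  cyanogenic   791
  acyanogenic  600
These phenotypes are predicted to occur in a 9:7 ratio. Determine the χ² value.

0.214

Total ratio parts = 16. Expected numbers out of 1391:
  cyanogenic: 1391 × 9/16 = 782.4375
  acyanogenic: 1391 × 7/16 = 608.5625
χ² = Σ (O − E)² / E
  cyanogenic: (791 − 782.4375)² / 782.4375 = 0.0937
  acyanogenic: (600 − 608.5625)² / 608.5625 = 0.1205
χ² = 0.0937 + 0.1205 = 0.2142 ≈ 0.214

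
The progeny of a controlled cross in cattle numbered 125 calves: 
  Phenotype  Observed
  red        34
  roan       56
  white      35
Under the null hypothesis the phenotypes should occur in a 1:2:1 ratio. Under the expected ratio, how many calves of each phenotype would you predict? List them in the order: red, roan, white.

31.25, 62.5, 31.25

Total ratio parts = 4. Expected numbers out of 125:
  red: 125 × 1/4 = 31.25
  roan: 125 × 2/4 = 62.5
  white: 125 × 1/4 = 31.25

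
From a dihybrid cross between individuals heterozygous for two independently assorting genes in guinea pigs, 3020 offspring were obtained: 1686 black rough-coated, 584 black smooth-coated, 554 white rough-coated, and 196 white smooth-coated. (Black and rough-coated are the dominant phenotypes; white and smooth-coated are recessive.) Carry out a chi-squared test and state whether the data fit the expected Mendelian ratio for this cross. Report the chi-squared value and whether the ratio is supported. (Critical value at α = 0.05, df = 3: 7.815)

1.196; consistent

A dihybrid F₂ with independent assortment and complete dominance at both loci gives a 9:3:3:1 phenotypic ratio.
Under the 9:3:3:1 hypothesis (Σ ratio = 16, N = 3020):
  black rough-coated: 3020 × 9/16 = 1698.75
  black smooth-coated: 3020 × 3/16 = 566.25
  white rough-coated: 3020 × 3/16 = 566.25
  white smooth-coated: 3020 × 1/16 = 188.75
χ² = Σ (O − E)² / E
  black rough-coated: (1686 − 1698.75)² / 1698.75 = 0.0957
  black smooth-coated: (584 − 566.25)² / 566.25 = 0.5564
  white rough-coated: (554 − 566.25)² / 566.25 = 0.2650
  white smooth-coated: (196 − 188.75)² / 188.75 = 0.2785
χ² = 0.0957 + 0.5564 + 0.2650 + 0.2785 = 1.1956 ≈ 1.196
Degrees of freedom = 4 − 1 = 3; critical value at α = 0.05 is 7.815.
Since 1.196 < 7.815, we fail to reject the null hypothesis — the data are consistent with the 9:3:3:1 ratio.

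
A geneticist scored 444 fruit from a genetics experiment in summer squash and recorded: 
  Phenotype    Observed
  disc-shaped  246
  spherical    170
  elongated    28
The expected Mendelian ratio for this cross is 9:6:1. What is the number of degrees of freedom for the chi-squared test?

A goodness-of-fit test with 3 phenotype classes has df = 3 − 1 = 2.

2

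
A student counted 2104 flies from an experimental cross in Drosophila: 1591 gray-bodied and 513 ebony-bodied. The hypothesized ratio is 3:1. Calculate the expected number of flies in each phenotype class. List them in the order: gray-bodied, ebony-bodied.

Under the 3:1 hypothesis (Σ ratio = 4, N = 2104):
  gray-bodied: 2104 × 3/4 = 1578
  ebony-bodied: 2104 × 1/4 = 526

1578, 526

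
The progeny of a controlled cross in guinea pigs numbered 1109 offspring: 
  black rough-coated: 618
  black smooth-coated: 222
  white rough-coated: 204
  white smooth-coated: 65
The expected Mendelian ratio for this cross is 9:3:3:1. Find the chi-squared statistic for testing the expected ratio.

Expected counts for N = 1109 under a 9:3:3:1 ratio (total parts = 16):
  black rough-coated: 1109 × 9/16 = 623.8125
  black smooth-coated: 1109 × 3/16 = 207.9375
  white rough-coated: 1109 × 3/16 = 207.9375
  white smooth-coated: 1109 × 1/16 = 69.3125
χ² = Σ (O − E)² / E
  black rough-coated: (618 − 623.8125)² / 623.8125 = 0.0542
  black smooth-coated: (222 − 207.9375)² / 207.9375 = 0.9510
  white rough-coated: (204 − 207.9375)² / 207.9375 = 0.0746
  white smooth-coated: (65 − 69.3125)² / 69.3125 = 0.2683
χ² = 0.0542 + 0.9510 + 0.0746 + 0.2683 = 1.3481 ≈ 1.348

1.348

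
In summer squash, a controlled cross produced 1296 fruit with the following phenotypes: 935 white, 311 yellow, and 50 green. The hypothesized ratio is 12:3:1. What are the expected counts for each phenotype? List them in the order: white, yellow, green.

972, 243, 81

Total ratio parts = 16. Expected numbers out of 1296:
  white: 1296 × 12/16 = 972
  yellow: 1296 × 3/16 = 243
  green: 1296 × 1/16 = 81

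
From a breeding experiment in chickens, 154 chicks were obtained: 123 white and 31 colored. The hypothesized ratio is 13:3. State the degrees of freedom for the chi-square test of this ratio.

A goodness-of-fit test with 2 phenotype classes has df = 2 − 1 = 1.

1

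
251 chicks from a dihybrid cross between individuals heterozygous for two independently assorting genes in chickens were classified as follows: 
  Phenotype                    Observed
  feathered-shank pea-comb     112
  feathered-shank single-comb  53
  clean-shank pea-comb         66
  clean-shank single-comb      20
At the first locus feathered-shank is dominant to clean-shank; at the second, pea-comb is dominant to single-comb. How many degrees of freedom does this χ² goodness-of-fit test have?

3

A dihybrid F₂ with independent assortment and complete dominance at both loci gives a 9:3:3:1 phenotypic ratio.
A goodness-of-fit test with 4 phenotype classes has df = 4 − 1 = 3.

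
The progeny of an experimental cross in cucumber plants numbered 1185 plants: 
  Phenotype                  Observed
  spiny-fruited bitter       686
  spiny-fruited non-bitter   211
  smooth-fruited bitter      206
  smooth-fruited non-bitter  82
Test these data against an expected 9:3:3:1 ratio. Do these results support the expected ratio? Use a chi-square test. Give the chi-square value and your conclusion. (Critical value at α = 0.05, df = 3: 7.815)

The 9:3:3:1 ratio has 16 parts, so with N = 1185 the expected counts are:
  spiny-fruited bitter: 1185 × 9/16 = 666.5625
  spiny-fruited non-bitter: 1185 × 3/16 = 222.1875
  smooth-fruited bitter: 1185 × 3/16 = 222.1875
  smooth-fruited non-bitter: 1185 × 1/16 = 74.0625
χ² = Σ (O − E)² / E
  spiny-fruited bitter: (686 − 666.5625)² / 666.5625 = 0.5668
  spiny-fruited non-bitter: (211 − 222.1875)² / 222.1875 = 0.5633
  smooth-fruited bitter: (206 − 222.1875)² / 222.1875 = 1.1793
  smooth-fruited non-bitter: (82 − 74.0625)² / 74.0625 = 0.8507
χ² = 0.5668 + 0.5633 + 1.1793 + 0.8507 = 3.1601 ≈ 3.160
Degrees of freedom = 4 − 1 = 3; critical value at α = 0.05 is 7.815.
Since 3.160 < 7.815, we fail to reject the null hypothesis — the data are consistent with the 9:3:3:1 ratio.

3.160; consistent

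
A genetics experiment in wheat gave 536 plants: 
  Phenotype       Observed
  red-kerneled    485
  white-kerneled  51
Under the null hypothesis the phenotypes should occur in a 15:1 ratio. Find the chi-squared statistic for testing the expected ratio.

9.751

The 15:1 ratio has 16 parts, so with N = 536 the expected counts are:
  red-kerneled: 536 × 15/16 = 502.5
  white-kerneled: 536 × 1/16 = 33.5
χ² = Σ (O − E)² / E
  red-kerneled: (485 − 502.5)² / 502.5 = 0.6095
  white-kerneled: (51 − 33.5)² / 33.5 = 9.1418
χ² = 0.6095 + 9.1418 = 9.7513 ≈ 9.751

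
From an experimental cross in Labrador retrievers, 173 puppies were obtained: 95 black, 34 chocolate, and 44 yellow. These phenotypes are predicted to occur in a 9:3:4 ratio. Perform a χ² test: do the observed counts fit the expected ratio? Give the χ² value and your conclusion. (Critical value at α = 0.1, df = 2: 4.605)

Total ratio parts = 16. Expected numbers out of 173:
  black: 173 × 9/16 = 97.3125
  chocolate: 173 × 3/16 = 32.4375
  yellow: 173 × 4/16 = 43.25
χ² = Σ (O − E)² / E
  black: (95 − 97.3125)² / 97.3125 = 0.0550
  chocolate: (34 − 32.4375)² / 32.4375 = 0.0753
  yellow: (44 − 43.25)² / 43.25 = 0.0130
χ² = 0.0550 + 0.0753 + 0.0130 = 0.1433 ≈ 0.143
Degrees of freedom = 3 − 1 = 2; critical value at α = 0.1 is 4.605.
Since 0.143 < 4.605, we fail to reject the null hypothesis — the data are consistent with the 9:3:4 ratio.

0.143; consistent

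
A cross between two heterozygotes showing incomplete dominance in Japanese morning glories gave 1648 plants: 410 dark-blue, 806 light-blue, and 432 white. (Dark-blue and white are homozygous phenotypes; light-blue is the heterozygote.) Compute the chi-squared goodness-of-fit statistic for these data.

1.374

With incomplete dominance, a heterozygote × heterozygote cross gives a 1:2:1 phenotypic ratio.
The 1:2:1 ratio has 4 parts, so with N = 1648 the expected counts are:
  dark-blue: 1648 × 1/4 = 412
  light-blue: 1648 × 2/4 = 824
  white: 1648 × 1/4 = 412
χ² = Σ (O − E)² / E
  dark-blue: (410 − 412)² / 412 = 0.0097
  light-blue: (806 − 824)² / 824 = 0.3932
  white: (432 − 412)² / 412 = 0.9709
χ² = 0.0097 + 0.3932 + 0.9709 = 1.3738 ≈ 1.374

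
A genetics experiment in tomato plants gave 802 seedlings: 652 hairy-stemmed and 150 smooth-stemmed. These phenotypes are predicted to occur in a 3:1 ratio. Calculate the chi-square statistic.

Expected counts for N = 802 under a 3:1 ratio (total parts = 4):
  hairy-stemmed: 802 × 3/4 = 601.5
  smooth-stemmed: 802 × 1/4 = 200.5
χ² = Σ (O − E)² / E
  hairy-stemmed: (652 − 601.5)² / 601.5 = 4.2398
  smooth-stemmed: (150 − 200.5)² / 200.5 = 12.7195
χ² = 4.2398 + 12.7195 = 16.9593 ≈ 16.959

16.959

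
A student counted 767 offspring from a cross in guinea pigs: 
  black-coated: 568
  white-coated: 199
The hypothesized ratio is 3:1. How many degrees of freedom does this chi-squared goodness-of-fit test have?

1

A goodness-of-fit test with 2 phenotype classes has df = 2 − 1 = 1.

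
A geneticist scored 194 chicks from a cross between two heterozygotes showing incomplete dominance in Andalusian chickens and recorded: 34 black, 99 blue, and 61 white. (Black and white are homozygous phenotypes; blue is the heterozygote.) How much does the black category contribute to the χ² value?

4.335

With incomplete dominance, a heterozygote × heterozygote cross gives a 1:2:1 phenotypic ratio.
The 1:2:1 ratio has 4 parts, so with N = 194 the expected counts are:
  black: 194 × 1/4 = 48.5
  blue: 194 × 2/4 = 97
  white: 194 × 1/4 = 48.5
Contribution of black: (34 − 48.5)² / 48.5 = 4.3351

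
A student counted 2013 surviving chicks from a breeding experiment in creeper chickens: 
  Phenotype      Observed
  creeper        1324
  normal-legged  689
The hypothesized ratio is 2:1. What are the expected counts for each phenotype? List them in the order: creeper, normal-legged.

Expected counts for N = 2013 under a 2:1 ratio (total parts = 3):
  creeper: 2013 × 2/3 = 1342
  normal-legged: 2013 × 1/3 = 671

1342, 671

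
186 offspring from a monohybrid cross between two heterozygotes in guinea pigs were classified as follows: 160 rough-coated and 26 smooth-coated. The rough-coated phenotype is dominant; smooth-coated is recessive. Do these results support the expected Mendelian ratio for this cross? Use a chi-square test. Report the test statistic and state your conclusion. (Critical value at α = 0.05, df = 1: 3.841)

12.050; not consistent

For a monohybrid cross between heterozygotes with complete dominance, the expected phenotypic ratio is 3:1.
The 3:1 ratio has 4 parts, so with N = 186 the expected counts are:
  rough-coated: 186 × 3/4 = 139.5
  smooth-coated: 186 × 1/4 = 46.5
χ² = Σ (O − E)² / E
  rough-coated: (160 − 139.5)² / 139.5 = 3.0125
  smooth-coated: (26 − 46.5)² / 46.5 = 9.0376
χ² = 3.0125 + 9.0376 = 12.0501 ≈ 12.050
Degrees of freedom = 2 − 1 = 1; critical value at α = 0.05 is 3.841.
Since 12.050 > 3.841, we reject the null hypothesis — the data do not fit the 3:1 ratio.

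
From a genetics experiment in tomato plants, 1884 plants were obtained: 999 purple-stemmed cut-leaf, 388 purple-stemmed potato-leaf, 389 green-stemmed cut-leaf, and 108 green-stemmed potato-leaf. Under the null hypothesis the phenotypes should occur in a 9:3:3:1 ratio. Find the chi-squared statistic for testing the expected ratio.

Expected counts for N = 1884 under a 9:3:3:1 ratio (total parts = 16):
  purple-stemmed cut-leaf: 1884 × 9/16 = 1059.75
  purple-stemmed potato-leaf: 1884 × 3/16 = 353.25
  green-stemmed cut-leaf: 1884 × 3/16 = 353.25
  green-stemmed potato-leaf: 1884 × 1/16 = 117.75
χ² = Σ (O − E)² / E
  purple-stemmed cut-leaf: (999 − 1059.75)² / 1059.75 = 3.4825
  purple-stemmed potato-leaf: (388 − 353.25)² / 353.25 = 3.4184
  green-stemmed cut-leaf: (389 − 353.25)² / 353.25 = 3.6180
  green-stemmed potato-leaf: (108 − 117.75)² / 117.75 = 0.8073
χ² = 3.4825 + 3.4184 + 3.6180 + 0.8073 = 11.3262 ≈ 11.326

11.326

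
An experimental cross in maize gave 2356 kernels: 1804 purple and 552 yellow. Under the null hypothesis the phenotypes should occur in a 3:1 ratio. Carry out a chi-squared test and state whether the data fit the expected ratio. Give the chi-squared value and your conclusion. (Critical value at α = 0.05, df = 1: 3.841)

3.099; consistent

Expected counts for N = 2356 under a 3:1 ratio (total parts = 4):
  purple: 2356 × 3/4 = 1767
  yellow: 2356 × 1/4 = 589
χ² = Σ (O − E)² / E
  purple: (1804 − 1767)² / 1767 = 0.7748
  yellow: (552 − 589)² / 589 = 2.3243
χ² = 0.7748 + 2.3243 = 3.0991 ≈ 3.099
Degrees of freedom = 2 − 1 = 1; critical value at α = 0.05 is 3.841.
Since 3.099 < 3.841, we fail to reject the null hypothesis — the data are consistent with the 3:1 ratio.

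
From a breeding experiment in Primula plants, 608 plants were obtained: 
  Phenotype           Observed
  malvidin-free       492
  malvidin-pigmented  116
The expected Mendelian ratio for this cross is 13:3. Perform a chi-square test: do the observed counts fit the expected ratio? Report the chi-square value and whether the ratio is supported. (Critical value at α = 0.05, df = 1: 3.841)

Total ratio parts = 16. Expected numbers out of 608:
  malvidin-free: 608 × 13/16 = 494
  malvidin-pigmented: 608 × 3/16 = 114
χ² = Σ (O − E)² / E
  malvidin-free: (492 − 494)² / 494 = 0.0081
  malvidin-pigmented: (116 − 114)² / 114 = 0.0351
χ² = 0.0081 + 0.0351 = 0.0432 ≈ 0.043
Degrees of freedom = 2 − 1 = 1; critical value at α = 0.05 is 3.841.
Since 0.043 < 3.841, we fail to reject the null hypothesis — the data are consistent with the 13:3 ratio.

0.043; consistent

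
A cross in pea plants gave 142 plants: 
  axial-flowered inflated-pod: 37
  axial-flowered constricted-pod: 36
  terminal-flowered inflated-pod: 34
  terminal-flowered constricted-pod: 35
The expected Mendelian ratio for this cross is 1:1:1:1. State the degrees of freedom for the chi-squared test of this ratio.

3

A goodness-of-fit test with 4 phenotype classes has df = 4 − 1 = 3.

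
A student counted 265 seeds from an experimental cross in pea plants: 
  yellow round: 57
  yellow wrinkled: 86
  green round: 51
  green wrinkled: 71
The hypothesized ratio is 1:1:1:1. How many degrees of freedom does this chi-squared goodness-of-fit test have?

3

A goodness-of-fit test with 4 phenotype classes has df = 4 − 1 = 3.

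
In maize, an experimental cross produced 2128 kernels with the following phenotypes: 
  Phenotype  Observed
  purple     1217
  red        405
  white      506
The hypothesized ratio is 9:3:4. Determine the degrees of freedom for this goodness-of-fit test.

A goodness-of-fit test with 3 phenotype classes has df = 3 − 1 = 2.

2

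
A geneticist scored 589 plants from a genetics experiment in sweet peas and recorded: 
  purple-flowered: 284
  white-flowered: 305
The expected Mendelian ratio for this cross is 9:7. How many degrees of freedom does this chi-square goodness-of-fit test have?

1

A goodness-of-fit test with 2 phenotype classes has df = 2 − 1 = 1.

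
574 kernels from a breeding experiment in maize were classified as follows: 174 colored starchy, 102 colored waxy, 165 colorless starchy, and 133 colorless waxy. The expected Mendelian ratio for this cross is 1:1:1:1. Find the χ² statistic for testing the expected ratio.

22.474

Expected counts for N = 574 under a 1:1:1:1 ratio (total parts = 4):
  colored starchy: 574 × 1/4 = 143.5
  colored waxy: 574 × 1/4 = 143.5
  colorless starchy: 574 × 1/4 = 143.5
  colorless waxy: 574 × 1/4 = 143.5
χ² = Σ (O − E)² / E
  colored starchy: (174 − 143.5)² / 143.5 = 6.4826
  colored waxy: (102 − 143.5)² / 143.5 = 12.0017
  colorless starchy: (165 − 143.5)² / 143.5 = 3.2213
  colorless waxy: (133 − 143.5)² / 143.5 = 0.7683
χ² = 6.4826 + 12.0017 + 3.2213 + 0.7683 = 22.4739 ≈ 22.474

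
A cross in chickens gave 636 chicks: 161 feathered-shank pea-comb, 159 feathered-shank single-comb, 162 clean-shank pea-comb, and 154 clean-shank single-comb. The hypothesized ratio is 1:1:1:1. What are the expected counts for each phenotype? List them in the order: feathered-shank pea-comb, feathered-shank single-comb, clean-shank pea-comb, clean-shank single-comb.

159, 159, 159, 159

Total ratio parts = 4. Expected numbers out of 636:
  feathered-shank pea-comb: 636 × 1/4 = 159
  feathered-shank single-comb: 636 × 1/4 = 159
  clean-shank pea-comb: 636 × 1/4 = 159
  clean-shank single-comb: 636 × 1/4 = 159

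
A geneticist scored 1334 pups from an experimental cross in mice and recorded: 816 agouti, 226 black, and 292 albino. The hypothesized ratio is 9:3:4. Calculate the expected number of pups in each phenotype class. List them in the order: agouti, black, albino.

The 9:3:4 ratio has 16 parts, so with N = 1334 the expected counts are:
  agouti: 1334 × 9/16 = 750.375
  black: 1334 × 3/16 = 250.125
  albino: 1334 × 4/16 = 333.5

750.375, 250.125, 333.5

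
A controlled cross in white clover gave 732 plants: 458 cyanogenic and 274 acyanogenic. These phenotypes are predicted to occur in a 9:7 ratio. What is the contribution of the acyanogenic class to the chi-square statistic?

6.679

The 9:7 ratio has 16 parts, so with N = 732 the expected counts are:
  cyanogenic: 732 × 9/16 = 411.75
  acyanogenic: 732 × 7/16 = 320.25
Contribution of acyanogenic: (274 − 320.25)² / 320.25 = 6.6794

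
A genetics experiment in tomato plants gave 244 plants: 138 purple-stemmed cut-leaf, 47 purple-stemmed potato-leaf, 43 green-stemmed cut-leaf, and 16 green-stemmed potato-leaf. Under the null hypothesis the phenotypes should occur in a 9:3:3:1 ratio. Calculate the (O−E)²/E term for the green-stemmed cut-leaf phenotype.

0.165

Expected counts for N = 244 under a 9:3:3:1 ratio (total parts = 16):
  purple-stemmed cut-leaf: 244 × 9/16 = 137.25
  purple-stemmed potato-leaf: 244 × 3/16 = 45.75
  green-stemmed cut-leaf: 244 × 3/16 = 45.75
  green-stemmed potato-leaf: 244 × 1/16 = 15.25
Contribution of green-stemmed cut-leaf: (43 − 45.75)² / 45.75 = 0.1653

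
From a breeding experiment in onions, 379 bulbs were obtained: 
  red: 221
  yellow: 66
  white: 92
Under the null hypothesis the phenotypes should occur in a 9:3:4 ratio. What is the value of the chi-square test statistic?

0.727

Total ratio parts = 16. Expected numbers out of 379:
  red: 379 × 9/16 = 213.1875
  yellow: 379 × 3/16 = 71.0625
  white: 379 × 4/16 = 94.75
χ² = Σ (O − E)² / E
  red: (221 − 213.1875)² / 213.1875 = 0.2863
  yellow: (66 − 71.0625)² / 71.0625 = 0.3607
  white: (92 − 94.75)² / 94.75 = 0.0798
χ² = 0.2863 + 0.3607 + 0.0798 = 0.7268 ≈ 0.727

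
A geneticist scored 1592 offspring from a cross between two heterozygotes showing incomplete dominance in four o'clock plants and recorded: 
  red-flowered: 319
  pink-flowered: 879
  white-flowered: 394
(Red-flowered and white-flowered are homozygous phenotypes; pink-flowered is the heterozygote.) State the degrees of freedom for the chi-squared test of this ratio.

With incomplete dominance, a heterozygote × heterozygote cross gives a 1:2:1 phenotypic ratio.
A goodness-of-fit test with 3 phenotype classes has df = 3 − 1 = 2.

2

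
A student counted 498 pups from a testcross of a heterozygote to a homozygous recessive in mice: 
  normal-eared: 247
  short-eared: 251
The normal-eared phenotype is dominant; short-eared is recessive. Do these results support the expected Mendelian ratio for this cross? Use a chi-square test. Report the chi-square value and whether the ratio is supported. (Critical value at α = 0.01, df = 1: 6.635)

0.032; consistent

A testcross of a heterozygote (Aa × aa) gives a 1:1 phenotypic ratio.
Total ratio parts = 2. Expected numbers out of 498:
  normal-eared: 498 × 1/2 = 249
  short-eared: 498 × 1/2 = 249
χ² = Σ (O − E)² / E
  normal-eared: (247 − 249)² / 249 = 0.0161
  short-eared: (251 − 249)² / 249 = 0.0161
χ² = 0.0161 + 0.0161 = 0.0322 ≈ 0.032
Degrees of freedom = 2 − 1 = 1; critical value at α = 0.01 is 6.635.
Since 0.032 < 6.635, we fail to reject the null hypothesis — the data are consistent with the 1:1 ratio.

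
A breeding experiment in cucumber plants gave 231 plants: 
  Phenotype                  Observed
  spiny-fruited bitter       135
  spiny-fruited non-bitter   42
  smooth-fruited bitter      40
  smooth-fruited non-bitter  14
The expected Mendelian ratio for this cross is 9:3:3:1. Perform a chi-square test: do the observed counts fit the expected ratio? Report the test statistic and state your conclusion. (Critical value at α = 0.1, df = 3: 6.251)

0.504; consistent

Total ratio parts = 16. Expected numbers out of 231:
  spiny-fruited bitter: 231 × 9/16 = 129.9375
  spiny-fruited non-bitter: 231 × 3/16 = 43.3125
  smooth-fruited bitter: 231 × 3/16 = 43.3125
  smooth-fruited non-bitter: 231 × 1/16 = 14.4375
χ² = Σ (O − E)² / E
  spiny-fruited bitter: (135 − 129.9375)² / 129.9375 = 0.1972
  spiny-fruited non-bitter: (42 − 43.3125)² / 43.3125 = 0.0398
  smooth-fruited bitter: (40 − 43.3125)² / 43.3125 = 0.2533
  smooth-fruited non-bitter: (14 − 14.4375)² / 14.4375 = 0.0133
χ² = 0.1972 + 0.0398 + 0.2533 + 0.0133 = 0.5036 ≈ 0.504
Degrees of freedom = 4 − 1 = 3; critical value at α = 0.1 is 6.251.
Since 0.504 < 6.251, we fail to reject the null hypothesis — the data are consistent with the 9:3:3:1 ratio.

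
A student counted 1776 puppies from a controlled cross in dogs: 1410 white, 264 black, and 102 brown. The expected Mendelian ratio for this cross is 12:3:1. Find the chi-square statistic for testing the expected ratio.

19.595

Expected counts for N = 1776 under a 12:3:1 ratio (total parts = 16):
  white: 1776 × 12/16 = 1332
  black: 1776 × 3/16 = 333
  brown: 1776 × 1/16 = 111
χ² = Σ (O − E)² / E
  white: (1410 − 1332)² / 1332 = 4.5676
  black: (264 − 333)² / 333 = 14.2973
  brown: (102 − 111)² / 111 = 0.7297
χ² = 4.5676 + 14.2973 + 0.7297 = 19.5946 ≈ 19.595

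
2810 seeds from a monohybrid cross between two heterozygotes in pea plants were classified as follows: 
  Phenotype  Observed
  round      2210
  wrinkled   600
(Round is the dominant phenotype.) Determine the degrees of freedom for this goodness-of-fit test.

For a monohybrid cross between heterozygotes with complete dominance, the expected phenotypic ratio is 3:1.
A goodness-of-fit test with 2 phenotype classes has df = 2 − 1 = 1.

1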